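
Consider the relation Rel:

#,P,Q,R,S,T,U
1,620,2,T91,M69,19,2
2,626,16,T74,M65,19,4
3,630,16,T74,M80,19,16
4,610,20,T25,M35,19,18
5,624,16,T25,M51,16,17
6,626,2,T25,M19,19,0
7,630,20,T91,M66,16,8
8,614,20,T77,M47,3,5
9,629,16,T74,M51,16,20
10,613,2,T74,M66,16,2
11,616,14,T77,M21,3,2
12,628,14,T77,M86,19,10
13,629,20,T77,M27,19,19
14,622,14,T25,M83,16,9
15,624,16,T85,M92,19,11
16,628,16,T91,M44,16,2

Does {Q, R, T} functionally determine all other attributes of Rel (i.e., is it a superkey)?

No

Rows 2 and 3 have the same {Q, R, T} value (Q=16, R=T74, T=19) but are distinct tuples, so {Q, R, T} does not determine every attribute — not a superkey.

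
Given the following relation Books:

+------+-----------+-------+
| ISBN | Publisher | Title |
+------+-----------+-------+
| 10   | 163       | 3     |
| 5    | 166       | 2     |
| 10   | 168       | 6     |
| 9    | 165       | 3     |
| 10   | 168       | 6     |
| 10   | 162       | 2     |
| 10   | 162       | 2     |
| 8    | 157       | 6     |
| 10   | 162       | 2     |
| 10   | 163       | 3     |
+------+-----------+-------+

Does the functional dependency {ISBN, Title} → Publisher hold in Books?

Yes

(ISBN=10, Title=3): 2 rows → Publisher = 163, 163 ✓
(ISBN=5, Title=2): 1 row → Publisher = 166 ✓
(ISBN=10, Title=6): 2 rows → Publisher = 168, 168 ✓
(ISBN=9, Title=3): 1 row → Publisher = 165 ✓
(ISBN=10, Title=2): 3 rows → Publisher = 162, 162, 162 ✓
(ISBN=8, Title=6): 1 row → Publisher = 157 ✓
Every {ISBN, Title} value is associated with a single Publisher value, so {ISBN, Title} → Publisher holds.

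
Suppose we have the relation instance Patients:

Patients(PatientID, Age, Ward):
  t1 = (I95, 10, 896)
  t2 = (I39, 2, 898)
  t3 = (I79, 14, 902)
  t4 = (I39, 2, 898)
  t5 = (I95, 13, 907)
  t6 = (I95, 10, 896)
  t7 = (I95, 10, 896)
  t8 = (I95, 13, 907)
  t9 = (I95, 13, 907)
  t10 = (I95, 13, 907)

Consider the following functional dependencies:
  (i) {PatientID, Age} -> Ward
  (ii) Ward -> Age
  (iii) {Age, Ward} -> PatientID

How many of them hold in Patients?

3

(i) {PatientID, Age} -> Ward: every LHS value maps to a single RHS value — holds.
(ii) Ward -> Age: every LHS value maps to a single RHS value — holds.
(iii) {Age, Ward} -> PatientID: every LHS value maps to a single RHS value — holds.
3 of the 3 dependencies hold.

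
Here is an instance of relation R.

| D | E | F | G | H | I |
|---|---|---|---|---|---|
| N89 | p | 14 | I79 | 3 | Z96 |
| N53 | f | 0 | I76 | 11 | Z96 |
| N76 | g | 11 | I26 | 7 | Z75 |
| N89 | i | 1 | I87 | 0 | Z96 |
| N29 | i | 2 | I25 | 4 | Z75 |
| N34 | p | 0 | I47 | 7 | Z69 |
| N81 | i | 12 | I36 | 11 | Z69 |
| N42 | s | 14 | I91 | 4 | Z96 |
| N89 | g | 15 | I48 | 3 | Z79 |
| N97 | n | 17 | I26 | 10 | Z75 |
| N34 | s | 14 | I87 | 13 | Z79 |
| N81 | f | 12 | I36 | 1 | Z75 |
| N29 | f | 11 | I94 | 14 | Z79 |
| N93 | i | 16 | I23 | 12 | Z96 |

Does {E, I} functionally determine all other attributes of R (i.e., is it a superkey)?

Two distinct rows share (E=i, I=Z96), so {E, I} does not determine every attribute — not a superkey.

No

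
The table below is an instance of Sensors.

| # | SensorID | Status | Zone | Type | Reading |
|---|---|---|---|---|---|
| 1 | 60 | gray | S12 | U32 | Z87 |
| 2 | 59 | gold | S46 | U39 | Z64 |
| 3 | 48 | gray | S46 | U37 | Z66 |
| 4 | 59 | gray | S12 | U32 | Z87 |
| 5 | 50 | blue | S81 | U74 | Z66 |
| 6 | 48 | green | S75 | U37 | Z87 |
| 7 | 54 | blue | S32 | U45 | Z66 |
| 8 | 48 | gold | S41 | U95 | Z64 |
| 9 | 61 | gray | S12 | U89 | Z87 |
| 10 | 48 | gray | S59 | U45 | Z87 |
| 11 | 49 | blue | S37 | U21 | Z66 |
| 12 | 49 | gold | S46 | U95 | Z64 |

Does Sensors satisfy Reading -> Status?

No

Reading=Z87: rows 1, 4, 6, 9, 10 → Status takes values {gray, green} — violation
Reading=Z64: rows 2, 8, 12 → Status = gold, gold, gold ✓
Reading=Z66: rows 3, 5, 7, 11 → Status takes values {gray, blue} — violation
Two rows agree on Reading but differ on Status, so Reading -> Status does not hold.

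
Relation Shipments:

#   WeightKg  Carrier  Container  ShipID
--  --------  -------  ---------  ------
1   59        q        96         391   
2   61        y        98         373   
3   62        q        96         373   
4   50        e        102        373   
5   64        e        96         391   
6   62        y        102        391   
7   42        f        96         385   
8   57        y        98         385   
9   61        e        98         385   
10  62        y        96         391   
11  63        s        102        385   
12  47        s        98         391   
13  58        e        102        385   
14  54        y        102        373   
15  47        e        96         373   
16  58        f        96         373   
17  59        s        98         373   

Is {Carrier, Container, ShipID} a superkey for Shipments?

All 17 rows have distinct {Carrier, Container, ShipID} values, so {Carrier, Container, ShipID} → (all attributes) holds and {Carrier, Container, ShipID} is a superkey.

Yes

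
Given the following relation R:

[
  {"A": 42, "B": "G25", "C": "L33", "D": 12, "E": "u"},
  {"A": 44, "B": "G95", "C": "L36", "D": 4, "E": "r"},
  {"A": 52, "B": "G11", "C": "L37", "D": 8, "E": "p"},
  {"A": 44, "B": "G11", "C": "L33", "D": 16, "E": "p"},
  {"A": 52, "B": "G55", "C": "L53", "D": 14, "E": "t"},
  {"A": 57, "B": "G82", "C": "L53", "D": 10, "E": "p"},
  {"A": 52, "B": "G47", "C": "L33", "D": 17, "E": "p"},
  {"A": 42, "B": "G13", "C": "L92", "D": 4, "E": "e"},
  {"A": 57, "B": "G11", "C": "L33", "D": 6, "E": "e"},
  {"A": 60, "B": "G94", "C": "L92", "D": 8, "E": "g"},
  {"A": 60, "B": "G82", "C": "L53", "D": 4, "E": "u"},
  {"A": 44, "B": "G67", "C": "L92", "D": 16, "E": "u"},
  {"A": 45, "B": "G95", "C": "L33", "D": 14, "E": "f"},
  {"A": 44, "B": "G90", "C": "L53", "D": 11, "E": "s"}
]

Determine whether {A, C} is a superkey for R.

All 14 rows have distinct {A, C} values, so {A, C} → (all attributes) holds and {A, C} is a superkey.

Yes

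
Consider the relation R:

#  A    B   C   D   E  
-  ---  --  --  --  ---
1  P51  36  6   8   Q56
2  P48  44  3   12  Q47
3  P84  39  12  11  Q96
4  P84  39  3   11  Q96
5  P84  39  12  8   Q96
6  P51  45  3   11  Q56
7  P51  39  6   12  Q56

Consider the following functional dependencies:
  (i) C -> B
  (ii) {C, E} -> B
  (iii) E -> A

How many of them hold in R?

1

(i) C -> B: C=6: rows 1, 7 → B takes values {36, 39} — violation; C=3: rows 2, 4, 6 → B takes values {44, 39, 45} — violation — fails.
(ii) {C, E} -> B: (C=6, E=Q56): rows 1, 7 → B takes values {36, 39} — violation — fails.
(iii) E -> A: every LHS value maps to a single RHS value — holds.
1 of the 3 dependencies holds.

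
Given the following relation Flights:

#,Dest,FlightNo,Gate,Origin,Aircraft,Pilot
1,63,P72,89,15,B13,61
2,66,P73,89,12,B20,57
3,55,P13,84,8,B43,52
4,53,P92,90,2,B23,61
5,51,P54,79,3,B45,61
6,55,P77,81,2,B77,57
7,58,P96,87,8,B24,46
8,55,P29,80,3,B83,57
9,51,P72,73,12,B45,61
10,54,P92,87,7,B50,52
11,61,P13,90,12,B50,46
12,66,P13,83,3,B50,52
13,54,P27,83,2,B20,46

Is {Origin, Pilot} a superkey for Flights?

Yes

All 13 rows have distinct {Origin, Pilot} values, so {Origin, Pilot} → (all attributes) holds and {Origin, Pilot} is a superkey.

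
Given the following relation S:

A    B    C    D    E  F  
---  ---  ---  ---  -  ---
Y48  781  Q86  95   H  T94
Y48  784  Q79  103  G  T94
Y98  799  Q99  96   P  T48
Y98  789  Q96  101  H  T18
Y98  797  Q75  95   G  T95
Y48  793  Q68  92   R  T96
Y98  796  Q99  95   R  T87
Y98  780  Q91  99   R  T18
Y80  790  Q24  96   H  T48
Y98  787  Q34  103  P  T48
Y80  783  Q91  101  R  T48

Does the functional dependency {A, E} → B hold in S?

(A=Y48, E=H): 1 row → B = 781 ✓
(A=Y48, E=G): 1 row → B = 784 ✓
(A=Y98, E=P): 2 rows → B takes values {799, 787} — violation
(A=Y98, E=H): 1 row → B = 789 ✓
(A=Y98, E=G): 1 row → B = 797 ✓
(A=Y48, E=R): 1 row → B = 793 ✓
(A=Y98, E=R): 2 rows → B takes values {796, 780} — violation
(A=Y80, E=H): 1 row → B = 790 ✓
(A=Y80, E=R): 1 row → B = 783 ✓
Two rows agree on {A, E} but differ on B, so {A, E} → B does not hold.

No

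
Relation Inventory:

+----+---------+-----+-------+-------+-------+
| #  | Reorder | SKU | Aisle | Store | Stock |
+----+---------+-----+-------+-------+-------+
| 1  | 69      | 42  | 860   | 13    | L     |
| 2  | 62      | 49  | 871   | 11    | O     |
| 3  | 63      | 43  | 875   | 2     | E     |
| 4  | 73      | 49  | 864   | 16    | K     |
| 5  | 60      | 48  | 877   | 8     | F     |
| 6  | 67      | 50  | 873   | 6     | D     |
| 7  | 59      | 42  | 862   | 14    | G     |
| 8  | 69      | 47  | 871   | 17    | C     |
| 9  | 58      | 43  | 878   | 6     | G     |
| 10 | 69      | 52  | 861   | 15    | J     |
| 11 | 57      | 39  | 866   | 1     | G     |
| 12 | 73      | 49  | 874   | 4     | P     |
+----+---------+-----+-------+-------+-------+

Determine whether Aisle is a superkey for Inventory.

No

Rows 2 and 8 have the same Aisle value Aisle=871 but are distinct tuples, so Aisle does not determine every attribute — not a superkey.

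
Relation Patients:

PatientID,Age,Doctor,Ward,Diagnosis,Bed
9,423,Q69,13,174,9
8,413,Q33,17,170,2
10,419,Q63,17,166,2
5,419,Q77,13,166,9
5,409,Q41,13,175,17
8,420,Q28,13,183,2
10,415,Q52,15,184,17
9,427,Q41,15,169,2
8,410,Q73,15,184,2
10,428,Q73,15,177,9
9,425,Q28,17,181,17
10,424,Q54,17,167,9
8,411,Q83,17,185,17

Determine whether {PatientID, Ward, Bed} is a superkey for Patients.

All 13 rows have distinct {PatientID, Ward, Bed} values, so {PatientID, Ward, Bed} → (all attributes) holds and {PatientID, Ward, Bed} is a superkey.

Yes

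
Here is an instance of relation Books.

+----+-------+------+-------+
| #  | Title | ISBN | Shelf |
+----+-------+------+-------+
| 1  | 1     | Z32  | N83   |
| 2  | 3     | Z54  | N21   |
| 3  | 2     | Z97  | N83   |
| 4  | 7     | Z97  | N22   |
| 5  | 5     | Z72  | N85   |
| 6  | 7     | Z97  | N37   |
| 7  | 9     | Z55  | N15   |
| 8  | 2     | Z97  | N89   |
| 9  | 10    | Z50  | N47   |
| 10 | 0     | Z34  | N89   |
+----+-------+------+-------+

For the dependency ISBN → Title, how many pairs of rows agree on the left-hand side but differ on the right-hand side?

ISBN=Z97: violating pairs (3,4), (3,6), (4,8), (6,8) — 4 pairs.

4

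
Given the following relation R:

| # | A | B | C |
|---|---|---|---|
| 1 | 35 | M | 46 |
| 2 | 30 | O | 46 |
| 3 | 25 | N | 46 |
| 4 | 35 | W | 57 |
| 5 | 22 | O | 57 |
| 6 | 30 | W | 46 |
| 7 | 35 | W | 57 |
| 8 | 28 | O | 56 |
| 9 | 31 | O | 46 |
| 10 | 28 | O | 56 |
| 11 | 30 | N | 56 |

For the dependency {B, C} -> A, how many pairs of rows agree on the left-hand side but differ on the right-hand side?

(B=O, C=46): violating pairs (2,9) — 1 pair.
(B=W, C=57): all 2 rows agree on A — 0 pairs.
(B=O, C=56): all 2 rows agree on A — 0 pairs.

1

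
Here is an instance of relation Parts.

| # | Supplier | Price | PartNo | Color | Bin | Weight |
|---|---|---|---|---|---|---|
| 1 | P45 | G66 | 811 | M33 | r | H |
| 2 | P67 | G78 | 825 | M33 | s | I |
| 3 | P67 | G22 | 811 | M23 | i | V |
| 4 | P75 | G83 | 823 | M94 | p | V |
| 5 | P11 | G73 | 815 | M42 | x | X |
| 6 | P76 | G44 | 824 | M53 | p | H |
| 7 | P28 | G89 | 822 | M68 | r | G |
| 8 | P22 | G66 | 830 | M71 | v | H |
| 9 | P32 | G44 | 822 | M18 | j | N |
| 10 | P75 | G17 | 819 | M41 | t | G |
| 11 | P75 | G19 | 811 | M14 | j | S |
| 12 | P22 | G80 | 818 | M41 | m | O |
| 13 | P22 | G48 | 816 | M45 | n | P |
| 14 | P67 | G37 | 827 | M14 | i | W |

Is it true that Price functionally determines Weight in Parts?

Price=G66: rows 1, 8 → Weight = H, H ✓
Price=G78: row 2 → Weight = I ✓
Price=G22: row 3 → Weight = V ✓
Price=G83: row 4 → Weight = V ✓
Price=G73: row 5 → Weight = X ✓
Price=G44: rows 6, 9 → Weight takes values {H, N} — violation
Price=G89: row 7 → Weight = G ✓
Price=G17: row 10 → Weight = G ✓
Price=G19: row 11 → Weight = S ✓
Price=G80: row 12 → Weight = O ✓
Price=G48: row 13 → Weight = P ✓
Price=G37: row 14 → Weight = W ✓
Two rows agree on Price but differ on Weight, so Price -> Weight does not hold.

No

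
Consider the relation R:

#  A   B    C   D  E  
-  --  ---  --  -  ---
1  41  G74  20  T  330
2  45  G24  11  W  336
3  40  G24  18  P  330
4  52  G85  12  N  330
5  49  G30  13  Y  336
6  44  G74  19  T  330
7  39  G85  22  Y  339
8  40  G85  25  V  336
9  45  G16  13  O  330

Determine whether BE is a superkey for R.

No

Rows 1 and 6 have the same BE value (B=G74, E=330) but are distinct tuples, so BE does not determine every attribute — not a superkey.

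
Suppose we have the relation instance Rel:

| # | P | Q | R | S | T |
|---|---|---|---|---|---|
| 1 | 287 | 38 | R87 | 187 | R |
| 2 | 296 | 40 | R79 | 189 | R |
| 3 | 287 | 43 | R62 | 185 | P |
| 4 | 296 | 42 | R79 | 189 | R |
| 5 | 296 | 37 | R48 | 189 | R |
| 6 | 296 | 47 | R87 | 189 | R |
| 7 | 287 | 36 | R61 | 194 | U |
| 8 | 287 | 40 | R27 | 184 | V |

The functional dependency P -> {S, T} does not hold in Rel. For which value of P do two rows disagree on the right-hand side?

P=287: rows 1, 3, 7, 8 → {S,T} takes values {(187, R), (185, P), (194, U), (184, V)} — violation
P=296: rows 2, 4, 5, 6 → {S,T} = (189, R), (189, R), (189, R), (189, R) ✓
The only P value with inconsistent RHS is P=287.

287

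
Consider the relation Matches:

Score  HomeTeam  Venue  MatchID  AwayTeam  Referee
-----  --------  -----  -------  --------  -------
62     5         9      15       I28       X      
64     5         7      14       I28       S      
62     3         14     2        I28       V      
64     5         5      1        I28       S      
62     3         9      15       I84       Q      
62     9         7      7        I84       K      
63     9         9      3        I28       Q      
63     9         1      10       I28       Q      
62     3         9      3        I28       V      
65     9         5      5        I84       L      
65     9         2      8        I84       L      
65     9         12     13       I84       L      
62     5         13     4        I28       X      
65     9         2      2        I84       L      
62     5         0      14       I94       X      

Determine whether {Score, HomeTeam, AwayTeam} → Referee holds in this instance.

Yes

(Score=62, HomeTeam=5, AwayTeam=I28): 2 rows → Referee = X, X ✓
(Score=64, HomeTeam=5, AwayTeam=I28): 2 rows → Referee = S, S ✓
(Score=62, HomeTeam=3, AwayTeam=I28): 2 rows → Referee = V, V ✓
(Score=62, HomeTeam=3, AwayTeam=I84): 1 row → Referee = Q ✓
(Score=62, HomeTeam=9, AwayTeam=I84): 1 row → Referee = K ✓
(Score=63, HomeTeam=9, AwayTeam=I28): 2 rows → Referee = Q, Q ✓
(Score=65, HomeTeam=9, AwayTeam=I84): 4 rows → Referee = L, L, L, L ✓
(Score=62, HomeTeam=5, AwayTeam=I94): 1 row → Referee = X ✓
Every {Score, HomeTeam, AwayTeam} value is associated with a single Referee value, so {Score, HomeTeam, AwayTeam} → Referee holds.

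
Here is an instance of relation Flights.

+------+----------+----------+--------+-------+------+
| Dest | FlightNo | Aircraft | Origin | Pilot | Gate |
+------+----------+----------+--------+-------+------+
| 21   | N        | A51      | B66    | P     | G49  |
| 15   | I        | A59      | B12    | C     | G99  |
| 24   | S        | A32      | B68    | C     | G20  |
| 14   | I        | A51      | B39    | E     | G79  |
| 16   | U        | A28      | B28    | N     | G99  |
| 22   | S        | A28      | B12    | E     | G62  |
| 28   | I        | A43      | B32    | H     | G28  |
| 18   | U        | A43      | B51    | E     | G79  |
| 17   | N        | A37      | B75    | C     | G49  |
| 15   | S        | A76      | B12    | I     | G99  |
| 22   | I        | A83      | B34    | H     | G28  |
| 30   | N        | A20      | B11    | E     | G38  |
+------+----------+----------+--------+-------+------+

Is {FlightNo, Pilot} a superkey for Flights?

No

Two distinct rows share (FlightNo=I, Pilot=H), so {FlightNo, Pilot} does not determine every attribute — not a superkey.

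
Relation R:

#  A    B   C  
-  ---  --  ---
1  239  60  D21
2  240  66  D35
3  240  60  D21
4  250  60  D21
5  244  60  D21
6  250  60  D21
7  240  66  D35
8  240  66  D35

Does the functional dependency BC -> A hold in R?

No

(B=60, C=D21): rows 1, 3, 4, 5, 6 → A takes values {239, 240, 250, 244} — violation
(B=66, C=D35): rows 2, 7, 8 → A = 240, 240, 240 ✓
Two rows agree on BC but differ on A, so BC -> A does not hold.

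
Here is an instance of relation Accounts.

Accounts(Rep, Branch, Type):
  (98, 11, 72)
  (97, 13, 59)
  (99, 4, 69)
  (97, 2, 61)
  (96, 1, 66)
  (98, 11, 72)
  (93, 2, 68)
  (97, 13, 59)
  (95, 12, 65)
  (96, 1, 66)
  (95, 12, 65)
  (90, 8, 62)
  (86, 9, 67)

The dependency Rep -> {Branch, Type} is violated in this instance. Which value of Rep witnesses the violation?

Rep=98: 2 rows → {Branch,Type} = (11, 72), (11, 72) ✓
Rep=97: 3 rows → {Branch,Type} takes values {(13, 59), (2, 61)} — violation
Rep=99: 1 row → {Branch,Type} = (4, 69) ✓
Rep=96: 2 rows → {Branch,Type} = (1, 66), (1, 66) ✓
Rep=93: 1 row → {Branch,Type} = (2, 68) ✓
Rep=95: 2 rows → {Branch,Type} = (12, 65), (12, 65) ✓
Rep=90: 1 row → {Branch,Type} = (8, 62) ✓
Rep=86: 1 row → {Branch,Type} = (9, 67) ✓
The only Rep value with inconsistent RHS is Rep=97.

97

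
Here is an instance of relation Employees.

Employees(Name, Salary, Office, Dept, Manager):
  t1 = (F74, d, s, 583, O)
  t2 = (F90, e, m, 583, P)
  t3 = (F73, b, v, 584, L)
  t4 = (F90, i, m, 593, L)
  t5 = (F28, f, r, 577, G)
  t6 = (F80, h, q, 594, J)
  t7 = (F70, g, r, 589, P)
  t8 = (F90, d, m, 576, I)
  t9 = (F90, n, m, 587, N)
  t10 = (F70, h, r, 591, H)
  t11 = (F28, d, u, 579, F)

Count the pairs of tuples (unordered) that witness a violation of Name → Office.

Name=F90: all 4 rows agree on Office — 0 pairs.
Name=F28: violating pairs (5,11) — 1 pair.
Name=F70: all 2 rows agree on Office — 0 pairs.

1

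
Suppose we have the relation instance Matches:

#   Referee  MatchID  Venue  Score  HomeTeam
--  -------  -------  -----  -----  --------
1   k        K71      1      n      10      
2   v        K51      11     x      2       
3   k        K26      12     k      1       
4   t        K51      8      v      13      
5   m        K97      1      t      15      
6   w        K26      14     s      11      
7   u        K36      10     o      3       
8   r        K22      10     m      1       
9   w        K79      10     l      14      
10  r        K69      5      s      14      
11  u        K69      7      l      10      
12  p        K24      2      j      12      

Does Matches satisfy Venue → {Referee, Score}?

Venue=1: rows 1, 5 → {Referee,Score} takes values {(k, n), (m, t)} — violation
Venue=11: row 2 → {Referee,Score} = (v, x) ✓
Venue=12: row 3 → {Referee,Score} = (k, k) ✓
Venue=8: row 4 → {Referee,Score} = (t, v) ✓
Venue=14: row 6 → {Referee,Score} = (w, s) ✓
Venue=10: rows 7, 8, 9 → {Referee,Score} takes values {(u, o), (r, m), (w, l)} — violation
Venue=5: row 10 → {Referee,Score} = (r, s) ✓
Venue=7: row 11 → {Referee,Score} = (u, l) ✓
Venue=2: row 12 → {Referee,Score} = (p, j) ✓
Two rows agree on Venue but differ on {Referee, Score}, so Venue → {Referee, Score} does not hold.

No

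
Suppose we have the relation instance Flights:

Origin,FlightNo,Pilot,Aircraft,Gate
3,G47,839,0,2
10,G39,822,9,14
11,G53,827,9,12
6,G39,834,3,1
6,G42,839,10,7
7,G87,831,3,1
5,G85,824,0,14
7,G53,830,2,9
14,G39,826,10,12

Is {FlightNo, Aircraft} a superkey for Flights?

Yes

All 9 rows have distinct {FlightNo, Aircraft} values, so {FlightNo, Aircraft} → (all attributes) holds and {FlightNo, Aircraft} is a superkey.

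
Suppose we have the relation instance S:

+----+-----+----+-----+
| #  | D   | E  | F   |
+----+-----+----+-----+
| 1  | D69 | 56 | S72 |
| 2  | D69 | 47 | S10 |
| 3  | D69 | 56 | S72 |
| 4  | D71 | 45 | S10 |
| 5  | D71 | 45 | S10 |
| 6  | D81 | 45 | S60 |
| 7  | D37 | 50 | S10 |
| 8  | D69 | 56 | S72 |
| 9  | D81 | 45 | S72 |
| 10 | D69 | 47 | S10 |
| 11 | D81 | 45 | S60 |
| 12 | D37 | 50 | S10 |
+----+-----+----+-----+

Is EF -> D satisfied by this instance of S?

Yes

(E=56, F=S72): rows 1, 3, 8 → D = D69, D69, D69 ✓
(E=47, F=S10): rows 2, 10 → D = D69, D69 ✓
(E=45, F=S10): rows 4, 5 → D = D71, D71 ✓
(E=45, F=S60): rows 6, 11 → D = D81, D81 ✓
(E=50, F=S10): rows 7, 12 → D = D37, D37 ✓
(E=45, F=S72): row 9 → D = D81 ✓
Every EF value is associated with a single D value, so EF -> D holds.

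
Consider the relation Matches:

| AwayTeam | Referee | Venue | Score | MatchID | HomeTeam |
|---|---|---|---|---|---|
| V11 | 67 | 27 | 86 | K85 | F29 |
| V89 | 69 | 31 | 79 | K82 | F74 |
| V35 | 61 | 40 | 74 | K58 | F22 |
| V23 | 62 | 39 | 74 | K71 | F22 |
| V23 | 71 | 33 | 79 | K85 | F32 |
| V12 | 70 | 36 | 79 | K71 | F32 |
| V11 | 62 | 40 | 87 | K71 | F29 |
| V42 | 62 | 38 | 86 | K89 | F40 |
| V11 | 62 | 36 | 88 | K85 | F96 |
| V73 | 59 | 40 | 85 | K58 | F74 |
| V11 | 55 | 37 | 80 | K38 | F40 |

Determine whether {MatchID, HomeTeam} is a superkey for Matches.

Yes

All 11 rows have distinct {MatchID, HomeTeam} values, so {MatchID, HomeTeam} → (all attributes) holds and {MatchID, HomeTeam} is a superkey.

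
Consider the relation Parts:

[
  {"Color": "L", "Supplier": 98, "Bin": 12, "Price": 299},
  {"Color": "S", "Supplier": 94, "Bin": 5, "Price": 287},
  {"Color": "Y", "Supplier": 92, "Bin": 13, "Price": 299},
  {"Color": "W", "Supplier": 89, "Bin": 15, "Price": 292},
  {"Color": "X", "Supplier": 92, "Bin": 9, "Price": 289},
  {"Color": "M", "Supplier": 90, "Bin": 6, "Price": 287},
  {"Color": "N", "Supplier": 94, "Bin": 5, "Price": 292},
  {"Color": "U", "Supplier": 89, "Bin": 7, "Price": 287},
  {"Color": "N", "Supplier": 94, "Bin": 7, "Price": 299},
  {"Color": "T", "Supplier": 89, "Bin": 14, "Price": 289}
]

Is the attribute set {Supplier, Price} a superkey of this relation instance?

Yes

All 10 rows have distinct {Supplier, Price} values, so {Supplier, Price} → (all attributes) holds and {Supplier, Price} is a superkey.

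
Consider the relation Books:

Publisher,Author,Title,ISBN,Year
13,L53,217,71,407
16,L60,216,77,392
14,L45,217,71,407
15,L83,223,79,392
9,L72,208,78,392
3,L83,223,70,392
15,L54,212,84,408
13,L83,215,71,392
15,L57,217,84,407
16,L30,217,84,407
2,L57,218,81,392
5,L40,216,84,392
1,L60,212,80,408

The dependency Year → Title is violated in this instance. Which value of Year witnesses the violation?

392

Year=407: 4 rows → Title = 217, 217, 217, 217 ✓
Year=392: 7 rows → Title takes values {216, 223, 208, 215, 218} — violation
Year=408: 2 rows → Title = 212, 212 ✓
The only Year value with inconsistent Title is Year=392.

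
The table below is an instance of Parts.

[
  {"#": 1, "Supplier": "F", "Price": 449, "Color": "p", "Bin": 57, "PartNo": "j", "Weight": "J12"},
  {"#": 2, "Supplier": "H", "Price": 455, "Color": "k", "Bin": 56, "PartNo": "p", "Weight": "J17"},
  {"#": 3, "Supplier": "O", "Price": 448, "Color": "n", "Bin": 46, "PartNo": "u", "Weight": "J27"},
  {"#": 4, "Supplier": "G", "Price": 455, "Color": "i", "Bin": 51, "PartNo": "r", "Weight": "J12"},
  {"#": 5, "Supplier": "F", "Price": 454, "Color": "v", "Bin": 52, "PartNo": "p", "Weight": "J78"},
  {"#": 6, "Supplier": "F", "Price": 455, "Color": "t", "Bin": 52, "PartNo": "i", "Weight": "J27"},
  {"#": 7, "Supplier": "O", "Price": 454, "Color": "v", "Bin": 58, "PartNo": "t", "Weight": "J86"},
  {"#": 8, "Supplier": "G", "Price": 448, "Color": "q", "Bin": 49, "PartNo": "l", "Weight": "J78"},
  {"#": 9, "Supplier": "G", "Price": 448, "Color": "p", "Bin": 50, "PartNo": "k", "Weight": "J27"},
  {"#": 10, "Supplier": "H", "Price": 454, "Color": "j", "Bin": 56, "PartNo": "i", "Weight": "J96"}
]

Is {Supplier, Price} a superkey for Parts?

No

Rows 8 and 9 have the same {Supplier, Price} value (Supplier=G, Price=448) but are distinct tuples, so {Supplier, Price} does not determine every attribute — not a superkey.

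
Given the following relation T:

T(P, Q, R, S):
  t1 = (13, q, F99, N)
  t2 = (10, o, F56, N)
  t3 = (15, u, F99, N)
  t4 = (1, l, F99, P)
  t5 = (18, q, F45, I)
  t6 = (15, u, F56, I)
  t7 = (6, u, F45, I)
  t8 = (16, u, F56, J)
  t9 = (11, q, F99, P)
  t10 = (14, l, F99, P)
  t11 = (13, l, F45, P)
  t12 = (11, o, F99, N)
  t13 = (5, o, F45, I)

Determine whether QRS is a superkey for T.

No

Rows 4 and 10 have the same QRS value (Q=l, R=F99, S=P) but are distinct tuples, so QRS does not determine every attribute — not a superkey.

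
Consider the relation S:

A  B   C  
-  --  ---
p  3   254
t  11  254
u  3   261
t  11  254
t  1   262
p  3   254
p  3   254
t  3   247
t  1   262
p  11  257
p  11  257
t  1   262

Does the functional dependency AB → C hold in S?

Yes

(A=p, B=3): 3 rows → C = 254, 254, 254 ✓
(A=t, B=11): 2 rows → C = 254, 254 ✓
(A=u, B=3): 1 row → C = 261 ✓
(A=t, B=1): 3 rows → C = 262, 262, 262 ✓
(A=t, B=3): 1 row → C = 247 ✓
(A=p, B=11): 2 rows → C = 257, 257 ✓
Every AB value is associated with a single C value, so AB → C holds.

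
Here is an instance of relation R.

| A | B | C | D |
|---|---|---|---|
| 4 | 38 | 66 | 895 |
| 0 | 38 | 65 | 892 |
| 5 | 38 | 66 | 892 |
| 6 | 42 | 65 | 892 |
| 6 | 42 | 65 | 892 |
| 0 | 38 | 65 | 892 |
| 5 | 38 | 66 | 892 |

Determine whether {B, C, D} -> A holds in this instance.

Yes

(B=38, C=66, D=895): 1 row → A = 4 ✓
(B=38, C=65, D=892): 2 rows → A = 0, 0 ✓
(B=38, C=66, D=892): 2 rows → A = 5, 5 ✓
(B=42, C=65, D=892): 2 rows → A = 6, 6 ✓
Every {B, C, D} value is associated with a single A value, so {B, C, D} -> A holds.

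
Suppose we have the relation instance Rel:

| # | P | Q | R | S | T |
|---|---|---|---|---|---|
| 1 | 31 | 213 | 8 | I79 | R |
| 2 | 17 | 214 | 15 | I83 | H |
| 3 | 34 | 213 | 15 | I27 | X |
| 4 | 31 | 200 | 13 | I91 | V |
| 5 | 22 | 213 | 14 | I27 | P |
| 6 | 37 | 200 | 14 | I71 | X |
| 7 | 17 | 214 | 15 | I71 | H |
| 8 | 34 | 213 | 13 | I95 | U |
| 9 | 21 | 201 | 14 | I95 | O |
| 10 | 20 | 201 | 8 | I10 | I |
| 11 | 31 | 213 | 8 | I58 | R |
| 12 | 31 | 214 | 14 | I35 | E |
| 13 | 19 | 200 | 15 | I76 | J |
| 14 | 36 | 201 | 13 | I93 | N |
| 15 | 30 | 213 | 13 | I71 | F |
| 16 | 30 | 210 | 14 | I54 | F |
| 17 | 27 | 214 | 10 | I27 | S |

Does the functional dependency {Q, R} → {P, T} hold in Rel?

(Q=213, R=8): rows 1, 11 → {P,T} = (31, R), (31, R) ✓
(Q=214, R=15): rows 2, 7 → {P,T} = (17, H), (17, H) ✓
(Q=213, R=15): row 3 → {P,T} = (34, X) ✓
(Q=200, R=13): row 4 → {P,T} = (31, V) ✓
(Q=213, R=14): row 5 → {P,T} = (22, P) ✓
(Q=200, R=14): row 6 → {P,T} = (37, X) ✓
(Q=213, R=13): rows 8, 15 → {P,T} takes values {(34, U), (30, F)} — violation
(Q=201, R=14): row 9 → {P,T} = (21, O) ✓
(Q=201, R=8): row 10 → {P,T} = (20, I) ✓
(Q=214, R=14): row 12 → {P,T} = (31, E) ✓
(Q=200, R=15): row 13 → {P,T} = (19, J) ✓
(Q=201, R=13): row 14 → {P,T} = (36, N) ✓
(Q=210, R=14): row 16 → {P,T} = (30, F) ✓
(Q=214, R=10): row 17 → {P,T} = (27, S) ✓
Two rows agree on {Q, R} but differ on {P, T}, so {Q, R} → {P, T} does not hold.

No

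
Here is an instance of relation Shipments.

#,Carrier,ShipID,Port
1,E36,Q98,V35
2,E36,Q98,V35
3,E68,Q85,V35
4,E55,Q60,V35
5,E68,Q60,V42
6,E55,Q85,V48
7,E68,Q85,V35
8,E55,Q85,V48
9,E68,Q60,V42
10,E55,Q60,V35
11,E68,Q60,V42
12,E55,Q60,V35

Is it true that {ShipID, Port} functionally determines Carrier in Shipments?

Yes

(ShipID=Q98, Port=V35): rows 1, 2 → Carrier = E36, E36 ✓
(ShipID=Q85, Port=V35): rows 3, 7 → Carrier = E68, E68 ✓
(ShipID=Q60, Port=V35): rows 4, 10, 12 → Carrier = E55, E55, E55 ✓
(ShipID=Q60, Port=V42): rows 5, 9, 11 → Carrier = E68, E68, E68 ✓
(ShipID=Q85, Port=V48): rows 6, 8 → Carrier = E55, E55 ✓
Every {ShipID, Port} value is associated with a single Carrier value, so {ShipID, Port} -> Carrier holds.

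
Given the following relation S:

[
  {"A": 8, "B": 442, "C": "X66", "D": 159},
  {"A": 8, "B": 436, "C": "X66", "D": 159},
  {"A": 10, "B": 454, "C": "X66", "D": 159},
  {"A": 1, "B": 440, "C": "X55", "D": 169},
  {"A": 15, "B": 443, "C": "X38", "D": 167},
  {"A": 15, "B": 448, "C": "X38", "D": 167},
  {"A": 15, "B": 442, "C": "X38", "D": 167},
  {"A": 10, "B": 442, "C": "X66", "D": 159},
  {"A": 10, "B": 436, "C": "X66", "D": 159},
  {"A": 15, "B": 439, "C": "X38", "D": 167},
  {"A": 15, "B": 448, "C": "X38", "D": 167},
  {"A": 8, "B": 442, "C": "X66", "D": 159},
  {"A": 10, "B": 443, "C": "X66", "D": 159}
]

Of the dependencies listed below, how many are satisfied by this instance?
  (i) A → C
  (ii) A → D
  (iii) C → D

3

(i) A → C: every LHS value maps to a single RHS value — holds.
(ii) A → D: every LHS value maps to a single RHS value — holds.
(iii) C → D: every LHS value maps to a single RHS value — holds.
3 of the 3 dependencies hold.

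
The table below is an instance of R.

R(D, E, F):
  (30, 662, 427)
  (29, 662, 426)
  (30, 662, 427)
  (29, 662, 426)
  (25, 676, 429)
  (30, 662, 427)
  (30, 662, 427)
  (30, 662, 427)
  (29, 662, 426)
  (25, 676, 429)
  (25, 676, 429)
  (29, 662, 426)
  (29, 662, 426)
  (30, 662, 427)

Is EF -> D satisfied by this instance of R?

Yes

(E=662, F=427): 6 rows → D = 30, 30, 30, 30, 30, 30 ✓
(E=662, F=426): 5 rows → D = 29, 29, 29, 29, 29 ✓
(E=676, F=429): 3 rows → D = 25, 25, 25 ✓
Every EF value is associated with a single D value, so EF -> D holds.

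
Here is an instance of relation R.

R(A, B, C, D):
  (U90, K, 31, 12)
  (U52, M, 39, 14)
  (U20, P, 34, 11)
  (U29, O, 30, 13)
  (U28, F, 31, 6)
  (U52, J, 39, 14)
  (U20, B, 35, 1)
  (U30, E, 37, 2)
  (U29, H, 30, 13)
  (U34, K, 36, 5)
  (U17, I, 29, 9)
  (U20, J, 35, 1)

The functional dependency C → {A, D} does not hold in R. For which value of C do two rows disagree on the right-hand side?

31

C=31: 2 rows → {A,D} takes values {(U90, 12), (U28, 6)} — violation
C=39: 2 rows → {A,D} = (U52, 14), (U52, 14) ✓
C=34: 1 row → {A,D} = (U20, 11) ✓
C=30: 2 rows → {A,D} = (U29, 13), (U29, 13) ✓
C=35: 2 rows → {A,D} = (U20, 1), (U20, 1) ✓
C=37: 1 row → {A,D} = (U30, 2) ✓
C=36: 1 row → {A,D} = (U34, 5) ✓
C=29: 1 row → {A,D} = (U17, 9) ✓
The only C value with inconsistent RHS is C=31.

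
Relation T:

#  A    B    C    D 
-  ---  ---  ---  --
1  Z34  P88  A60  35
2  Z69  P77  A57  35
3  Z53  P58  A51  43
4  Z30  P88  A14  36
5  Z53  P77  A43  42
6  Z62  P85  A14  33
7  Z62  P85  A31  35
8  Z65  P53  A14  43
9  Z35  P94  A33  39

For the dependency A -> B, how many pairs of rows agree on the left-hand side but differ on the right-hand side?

A=Z53: violating pairs (3,5) — 1 pair.
A=Z62: all 2 rows agree on B — 0 pairs.

1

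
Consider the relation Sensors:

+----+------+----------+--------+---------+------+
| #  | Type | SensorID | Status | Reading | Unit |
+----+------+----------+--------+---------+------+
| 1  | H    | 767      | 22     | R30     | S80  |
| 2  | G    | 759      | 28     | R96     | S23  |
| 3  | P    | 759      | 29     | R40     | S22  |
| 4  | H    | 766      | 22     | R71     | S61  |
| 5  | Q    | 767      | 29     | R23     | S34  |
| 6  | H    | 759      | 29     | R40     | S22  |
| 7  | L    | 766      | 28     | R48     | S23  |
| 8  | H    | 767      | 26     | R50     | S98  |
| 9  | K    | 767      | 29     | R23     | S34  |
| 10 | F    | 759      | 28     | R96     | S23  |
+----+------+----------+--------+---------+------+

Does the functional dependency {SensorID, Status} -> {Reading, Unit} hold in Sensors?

(SensorID=767, Status=22): row 1 → {Reading,Unit} = (R30, S80) ✓
(SensorID=759, Status=28): rows 2, 10 → {Reading,Unit} = (R96, S23), (R96, S23) ✓
(SensorID=759, Status=29): rows 3, 6 → {Reading,Unit} = (R40, S22), (R40, S22) ✓
(SensorID=766, Status=22): row 4 → {Reading,Unit} = (R71, S61) ✓
(SensorID=767, Status=29): rows 5, 9 → {Reading,Unit} = (R23, S34), (R23, S34) ✓
(SensorID=766, Status=28): row 7 → {Reading,Unit} = (R48, S23) ✓
(SensorID=767, Status=26): row 8 → {Reading,Unit} = (R50, S98) ✓
Every {SensorID, Status} value is associated with a single {Reading, Unit} value, so {SensorID, Status} -> {Reading, Unit} holds.

Yes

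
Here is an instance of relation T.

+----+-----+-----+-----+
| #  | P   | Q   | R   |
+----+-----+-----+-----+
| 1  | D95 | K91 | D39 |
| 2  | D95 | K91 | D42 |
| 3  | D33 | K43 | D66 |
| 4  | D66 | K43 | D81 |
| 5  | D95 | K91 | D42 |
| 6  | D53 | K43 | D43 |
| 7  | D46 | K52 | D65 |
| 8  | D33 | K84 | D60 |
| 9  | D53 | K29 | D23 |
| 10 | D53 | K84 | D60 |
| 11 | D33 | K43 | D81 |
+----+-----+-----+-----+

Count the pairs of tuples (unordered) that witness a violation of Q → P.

Q=K91: all 3 rows agree on P — 0 pairs.
Q=K43: violating pairs (3,4), (3,6), (4,6), (4,11), (6,11) — 5 pairs.
Q=K84: violating pairs (8,10) — 1 pair.

6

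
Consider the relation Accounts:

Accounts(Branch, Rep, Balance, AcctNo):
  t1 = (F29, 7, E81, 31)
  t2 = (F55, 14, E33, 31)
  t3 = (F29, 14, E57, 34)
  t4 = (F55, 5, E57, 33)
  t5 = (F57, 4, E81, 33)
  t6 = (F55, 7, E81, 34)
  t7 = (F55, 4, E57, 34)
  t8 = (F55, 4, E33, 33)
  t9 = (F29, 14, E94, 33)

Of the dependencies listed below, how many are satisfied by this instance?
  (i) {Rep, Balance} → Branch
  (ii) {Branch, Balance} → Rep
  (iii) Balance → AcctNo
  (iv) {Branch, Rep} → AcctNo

(i) {Rep, Balance} → Branch: (Rep=7, Balance=E81): rows 1, 6 → Branch takes values {F29, F55} — violation — fails.
(ii) {Branch, Balance} → Rep: (Branch=F55, Balance=E33): rows 2, 8 → Rep takes values {14, 4} — violation; (Branch=F55, Balance=E57): rows 4, 7 → Rep takes values {5, 4} — violation — fails.
(iii) Balance → AcctNo: Balance=E81: rows 1, 5, 6 → AcctNo takes values {31, 33, 34} — violation; Balance=E33: rows 2, 8 → AcctNo takes values {31, 33} — violation; Balance=E57: rows 3, 4, 7 → AcctNo takes values {34, 33} — violation — fails.
(iv) {Branch, Rep} → AcctNo: (Branch=F29, Rep=14): rows 3, 9 → AcctNo takes values {34, 33} — violation; (Branch=F55, Rep=4): rows 7, 8 → AcctNo takes values {34, 33} — violation — fails.
None of the 4 dependencies hold.

0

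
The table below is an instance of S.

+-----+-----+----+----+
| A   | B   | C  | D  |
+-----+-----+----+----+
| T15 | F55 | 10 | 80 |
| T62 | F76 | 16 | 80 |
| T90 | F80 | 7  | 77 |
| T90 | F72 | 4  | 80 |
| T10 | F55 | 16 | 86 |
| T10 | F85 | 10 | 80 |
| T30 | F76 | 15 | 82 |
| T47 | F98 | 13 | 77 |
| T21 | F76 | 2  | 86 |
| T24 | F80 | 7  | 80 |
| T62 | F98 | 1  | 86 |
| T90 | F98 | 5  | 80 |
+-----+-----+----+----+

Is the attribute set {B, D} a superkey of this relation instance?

All 12 rows have distinct {B, D} values, so {B, D} → (all attributes) holds and {B, D} is a superkey.

Yes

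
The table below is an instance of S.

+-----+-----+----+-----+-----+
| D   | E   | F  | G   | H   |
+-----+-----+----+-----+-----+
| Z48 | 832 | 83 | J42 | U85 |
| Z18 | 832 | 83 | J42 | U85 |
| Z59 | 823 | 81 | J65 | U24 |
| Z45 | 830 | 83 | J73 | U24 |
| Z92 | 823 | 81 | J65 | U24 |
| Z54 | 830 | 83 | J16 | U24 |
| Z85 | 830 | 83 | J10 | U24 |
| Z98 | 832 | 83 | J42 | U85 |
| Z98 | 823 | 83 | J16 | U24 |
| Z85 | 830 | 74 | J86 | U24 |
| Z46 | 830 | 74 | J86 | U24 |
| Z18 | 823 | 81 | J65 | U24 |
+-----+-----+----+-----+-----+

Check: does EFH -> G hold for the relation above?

No

(E=832, F=83, H=U85): 3 rows → G = J42, J42, J42 ✓
(E=823, F=81, H=U24): 3 rows → G = J65, J65, J65 ✓
(E=830, F=83, H=U24): 3 rows → G takes values {J73, J16, J10} — violation
(E=823, F=83, H=U24): 1 row → G = J16 ✓
(E=830, F=74, H=U24): 2 rows → G = J86, J86 ✓
Two rows agree on EFH but differ on G, so EFH -> G does not hold.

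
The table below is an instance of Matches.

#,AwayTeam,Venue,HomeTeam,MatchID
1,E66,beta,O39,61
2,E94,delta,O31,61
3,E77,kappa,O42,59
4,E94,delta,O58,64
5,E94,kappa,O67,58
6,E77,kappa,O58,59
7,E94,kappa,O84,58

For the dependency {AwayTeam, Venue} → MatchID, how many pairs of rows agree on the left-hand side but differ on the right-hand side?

1

(AwayTeam=E94, Venue=delta): violating pairs (2,4) — 1 pair.
(AwayTeam=E77, Venue=kappa): all 2 rows agree on MatchID — 0 pairs.
(AwayTeam=E94, Venue=kappa): all 2 rows agree on MatchID — 0 pairs.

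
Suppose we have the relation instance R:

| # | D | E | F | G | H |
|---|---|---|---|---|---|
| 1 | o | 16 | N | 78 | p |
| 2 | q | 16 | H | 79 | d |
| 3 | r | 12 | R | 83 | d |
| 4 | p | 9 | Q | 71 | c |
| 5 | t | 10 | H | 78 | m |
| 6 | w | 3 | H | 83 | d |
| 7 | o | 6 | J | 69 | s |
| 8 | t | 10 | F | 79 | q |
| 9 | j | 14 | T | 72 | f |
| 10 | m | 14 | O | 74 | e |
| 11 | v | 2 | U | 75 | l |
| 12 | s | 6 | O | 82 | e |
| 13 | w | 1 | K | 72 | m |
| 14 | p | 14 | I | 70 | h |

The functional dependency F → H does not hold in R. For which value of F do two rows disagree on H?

H

F=N: row 1 → H = p ✓
F=H: rows 2, 5, 6 → H takes values {d, m} — violation
F=R: row 3 → H = d ✓
F=Q: row 4 → H = c ✓
F=J: row 7 → H = s ✓
F=F: row 8 → H = q ✓
F=T: row 9 → H = f ✓
F=O: rows 10, 12 → H = e, e ✓
F=U: row 11 → H = l ✓
F=K: row 13 → H = m ✓
F=I: row 14 → H = h ✓
The only F value with inconsistent H is F=H.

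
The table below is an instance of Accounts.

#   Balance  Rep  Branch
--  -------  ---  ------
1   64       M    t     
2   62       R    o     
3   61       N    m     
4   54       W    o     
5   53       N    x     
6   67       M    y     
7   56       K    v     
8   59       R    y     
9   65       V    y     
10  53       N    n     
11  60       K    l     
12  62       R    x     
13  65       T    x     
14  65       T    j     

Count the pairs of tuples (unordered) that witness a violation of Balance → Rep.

2

Balance=62: all 2 rows agree on Rep — 0 pairs.
Balance=53: all 2 rows agree on Rep — 0 pairs.
Balance=65: violating pairs (9,13), (9,14) — 2 pairs.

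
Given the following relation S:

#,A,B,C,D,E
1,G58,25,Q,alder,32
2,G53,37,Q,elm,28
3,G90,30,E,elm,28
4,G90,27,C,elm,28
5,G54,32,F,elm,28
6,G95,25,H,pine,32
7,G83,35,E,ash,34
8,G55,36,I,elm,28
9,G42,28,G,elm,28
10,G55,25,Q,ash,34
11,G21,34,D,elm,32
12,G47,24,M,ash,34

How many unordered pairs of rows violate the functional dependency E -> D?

3

E=32: violating pairs (1,6), (1,11), (6,11) — 3 pairs.
E=28: all 6 rows agree on D — 0 pairs.
E=34: all 3 rows agree on D — 0 pairs.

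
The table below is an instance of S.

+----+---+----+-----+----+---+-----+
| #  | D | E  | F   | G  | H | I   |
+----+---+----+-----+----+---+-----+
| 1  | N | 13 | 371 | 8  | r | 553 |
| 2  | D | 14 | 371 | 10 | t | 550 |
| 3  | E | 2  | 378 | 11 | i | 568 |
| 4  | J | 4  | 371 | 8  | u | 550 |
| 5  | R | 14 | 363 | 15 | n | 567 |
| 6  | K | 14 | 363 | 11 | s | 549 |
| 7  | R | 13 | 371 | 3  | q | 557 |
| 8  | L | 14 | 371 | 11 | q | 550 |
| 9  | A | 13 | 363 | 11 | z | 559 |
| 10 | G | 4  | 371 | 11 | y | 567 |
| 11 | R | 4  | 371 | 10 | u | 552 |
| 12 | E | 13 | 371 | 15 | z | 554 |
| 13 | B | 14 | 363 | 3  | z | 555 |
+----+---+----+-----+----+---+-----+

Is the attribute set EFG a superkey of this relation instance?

Yes

All 13 rows have distinct EFG values, so EFG → (all attributes) holds and EFG is a superkey.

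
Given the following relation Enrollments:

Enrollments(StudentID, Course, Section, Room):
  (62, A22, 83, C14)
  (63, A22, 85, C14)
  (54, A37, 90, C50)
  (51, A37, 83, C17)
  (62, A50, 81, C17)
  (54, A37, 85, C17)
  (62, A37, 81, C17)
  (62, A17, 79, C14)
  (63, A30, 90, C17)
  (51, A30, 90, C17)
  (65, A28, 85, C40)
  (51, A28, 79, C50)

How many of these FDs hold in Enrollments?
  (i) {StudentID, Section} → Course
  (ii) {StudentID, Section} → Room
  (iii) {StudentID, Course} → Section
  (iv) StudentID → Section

(i) {StudentID, Section} → Course: (StudentID=62, Section=81): 2 rows → Course takes values {A50, A37} — violation — fails.
(ii) {StudentID, Section} → Room: every LHS value maps to a single RHS value — holds.
(iii) {StudentID, Course} → Section: (StudentID=54, Course=A37): 2 rows → Section takes values {90, 85} — violation — fails.
(iv) StudentID → Section: StudentID=62: 4 rows → Section takes values {83, 81, 79} — violation; StudentID=63: 2 rows → Section takes values {85, 90} — violation; StudentID=54: 2 rows → Section takes values {90, 85} — violation; StudentID=51: 3 rows → Section takes values {83, 90, 79} — violation — fails.
1 of the 4 dependencies holds.

1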